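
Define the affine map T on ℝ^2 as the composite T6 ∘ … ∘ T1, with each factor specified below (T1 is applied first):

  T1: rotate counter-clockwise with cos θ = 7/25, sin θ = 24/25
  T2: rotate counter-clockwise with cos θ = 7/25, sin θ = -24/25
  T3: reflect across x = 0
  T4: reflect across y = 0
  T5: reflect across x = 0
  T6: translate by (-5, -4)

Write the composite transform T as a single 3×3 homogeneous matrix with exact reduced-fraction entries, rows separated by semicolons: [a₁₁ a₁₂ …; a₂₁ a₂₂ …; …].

T1 = [7/25 -24/25 0; 24/25 7/25 0; 0 0 1]
T2·T1 = [1 0 0; 0 1 0; 0 0 1]
T3·…·T1 = [-1 0 0; 0 1 0; 0 0 1]
T4·…·T1 = [-1 0 0; 0 -1 0; 0 0 1]
T5·…·T1 = [1 0 0; 0 -1 0; 0 0 1]
T6·…·T1 = [1 0 -5; 0 -1 -4; 0 0 1]

T = [1 0 -5; 0 -1 -4; 0 0 1]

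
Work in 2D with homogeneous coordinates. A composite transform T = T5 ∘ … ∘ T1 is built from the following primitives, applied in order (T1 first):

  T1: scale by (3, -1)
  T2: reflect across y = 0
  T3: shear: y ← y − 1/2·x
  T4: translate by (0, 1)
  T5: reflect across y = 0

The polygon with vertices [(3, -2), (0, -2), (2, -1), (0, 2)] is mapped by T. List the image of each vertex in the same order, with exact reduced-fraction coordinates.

image vertices: (9, 11/2), (0, 1), (6, 3), (0, -3)

T1 scale by (3, -1): (3, -2) → (9, 2); (0, -2) → (0, 2); (2, -1) → (6, 1); (0, 2) → (0, -2)
T2 reflect across y = 0: (9, 2) → (9, -2); (0, 2) → (0, -2); (6, 1) → (6, -1); (0, -2) → (0, 2)
T3 shear: y ← y − 1/2·x: (9, -2) → (9, -13/2); (0, -2) → (0, -2); (6, -1) → (6, -4); (0, 2) → (0, 2)
T4 translate by (0, 1): (9, -13/2) → (9, -11/2); (0, -2) → (0, -1); (6, -4) → (6, -3); (0, 2) → (0, 3)
T5 reflect across y = 0: (9, -11/2) → (9, 11/2); (0, -1) → (0, 1); (6, -3) → (6, 3); (0, 3) → (0, -3)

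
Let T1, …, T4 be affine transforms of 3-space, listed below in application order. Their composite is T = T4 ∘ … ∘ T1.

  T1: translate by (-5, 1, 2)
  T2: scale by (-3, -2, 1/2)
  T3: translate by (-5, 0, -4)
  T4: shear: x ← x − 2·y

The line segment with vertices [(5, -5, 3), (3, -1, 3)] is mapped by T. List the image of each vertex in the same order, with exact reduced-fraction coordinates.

image vertices: (-21, 8, -3/2), (1, 0, -3/2)

T1 translate by (-5, 1, 2): (5, -5, 3) → (0, -4, 5); (3, -1, 3) → (-2, 0, 5)
T2 scale by (-3, -2, 1/2): (0, -4, 5) → (0, 8, 5/2); (-2, 0, 5) → (6, 0, 5/2)
T3 translate by (-5, 0, -4): (0, 8, 5/2) → (-5, 8, -3/2); (6, 0, 5/2) → (1, 0, -3/2)
T4 shear: x ← x − 2·y: (-5, 8, -3/2) → (-21, 8, -3/2); (1, 0, -3/2) → (1, 0, -3/2)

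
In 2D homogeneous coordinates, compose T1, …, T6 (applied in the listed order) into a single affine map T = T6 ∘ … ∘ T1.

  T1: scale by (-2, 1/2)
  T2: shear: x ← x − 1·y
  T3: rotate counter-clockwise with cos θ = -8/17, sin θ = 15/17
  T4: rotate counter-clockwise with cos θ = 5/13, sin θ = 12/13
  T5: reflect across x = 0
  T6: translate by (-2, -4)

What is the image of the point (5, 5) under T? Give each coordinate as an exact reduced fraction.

T(p) = (-6489/442, -2343/442)

T1 scale by (-2, 1/2): (5, 5) → (-10, 5/2)
T2 shear: x ← x − 1·y: (-10, 5/2) → (-25/2, 5/2)
T3 rotate counter-clockwise with cos θ = -8/17, sin θ = 15/17: (-25/2, 5/2) → (125/34, -415/34)
T4 rotate counter-clockwise with cos θ = 5/13, sin θ = 12/13: (125/34, -415/34) → (5605/442, -575/442)
T5 reflect across x = 0: (5605/442, -575/442) → (-5605/442, -575/442)
T6 translate by (-2, -4): (-5605/442, -575/442) → (-6489/442, -2343/442)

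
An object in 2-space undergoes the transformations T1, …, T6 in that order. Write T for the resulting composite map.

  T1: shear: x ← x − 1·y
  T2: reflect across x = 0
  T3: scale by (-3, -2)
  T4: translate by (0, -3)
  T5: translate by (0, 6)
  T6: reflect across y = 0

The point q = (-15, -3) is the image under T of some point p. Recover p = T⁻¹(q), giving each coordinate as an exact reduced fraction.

p = (-5, 0)

T1 = [1 -1 0; 0 1 0; 0 0 1]
T2·T1 = [-1 1 0; 0 1 0; 0 0 1]
T3·…·T1 = [3 -3 0; 0 -2 0; 0 0 1]
T4·…·T1 = [3 -3 0; 0 -2 -3; 0 0 1]
T5·…·T1 = [3 -3 0; 0 -2 3; 0 0 1]
T6·…·T1 = [3 -3 0; 0 2 -3; 0 0 1]
det M = 6; M⁻¹ = [1/3 1/2 3/2; 0 1/2 3/2; 0 0 1]
M⁻¹ · (-15, -3)ᵀ = (-5, 0)ᵀ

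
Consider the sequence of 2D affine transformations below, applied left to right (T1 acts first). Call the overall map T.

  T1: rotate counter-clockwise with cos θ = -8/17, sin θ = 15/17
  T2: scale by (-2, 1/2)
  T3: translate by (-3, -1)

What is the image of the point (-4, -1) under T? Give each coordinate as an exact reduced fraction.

T(p) = (-145/17, -43/17)

T1 rotate counter-clockwise with cos θ = -8/17, sin θ = 15/17: (-4, -1) → (47/17, -52/17)
T2 scale by (-2, 1/2): (47/17, -52/17) → (-94/17, -26/17)
T3 translate by (-3, -1): (-94/17, -26/17) → (-145/17, -43/17)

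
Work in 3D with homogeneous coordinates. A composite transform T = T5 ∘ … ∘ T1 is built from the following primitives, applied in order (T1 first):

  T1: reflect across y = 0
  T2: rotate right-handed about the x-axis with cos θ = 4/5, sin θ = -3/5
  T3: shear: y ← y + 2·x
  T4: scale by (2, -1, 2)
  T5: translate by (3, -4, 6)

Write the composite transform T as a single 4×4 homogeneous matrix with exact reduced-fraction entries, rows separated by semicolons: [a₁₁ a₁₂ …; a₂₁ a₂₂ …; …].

T = [2 0 0 3; -2 4/5 -3/5 -4; 0 6/5 8/5 6; 0 0 0 1]

T1 = [1 0 0 0; 0 -1 0 0; 0 0 1 0; 0 0 0 1]
T2·T1 = [1 0 0 0; 0 -4/5 3/5 0; 0 3/5 4/5 0; 0 0 0 1]
T3·…·T1 = [1 0 0 0; 2 -4/5 3/5 0; 0 3/5 4/5 0; 0 0 0 1]
T4·…·T1 = [2 0 0 0; -2 4/5 -3/5 0; 0 6/5 8/5 0; 0 0 0 1]
T5·…·T1 = [2 0 0 3; -2 4/5 -3/5 -4; 0 6/5 8/5 6; 0 0 0 1]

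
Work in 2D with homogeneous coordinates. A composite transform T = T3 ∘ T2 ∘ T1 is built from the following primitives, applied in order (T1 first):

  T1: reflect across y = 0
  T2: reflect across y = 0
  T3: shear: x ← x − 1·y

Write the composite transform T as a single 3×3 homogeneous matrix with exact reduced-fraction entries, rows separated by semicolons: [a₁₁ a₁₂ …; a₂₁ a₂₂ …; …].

T1 = [1 0 0; 0 -1 0; 0 0 1]
T2·T1 = [1 0 0; 0 1 0; 0 0 1]
T3·…·T1 = [1 -1 0; 0 1 0; 0 0 1]

T = [1 -1 0; 0 1 0; 0 0 1]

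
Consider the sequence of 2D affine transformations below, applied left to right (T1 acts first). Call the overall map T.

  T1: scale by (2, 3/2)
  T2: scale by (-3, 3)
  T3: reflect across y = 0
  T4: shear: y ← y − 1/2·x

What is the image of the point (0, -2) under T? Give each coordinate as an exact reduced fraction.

T1 scale by (2, 3/2): (0, -2) → (0, -3)
T2 scale by (-3, 3): (0, -3) → (0, -9)
T3 reflect across y = 0: (0, -9) → (0, 9)
T4 shear: y ← y − 1/2·x: (0, 9) → (0, 9)

T(p) = (0, 9)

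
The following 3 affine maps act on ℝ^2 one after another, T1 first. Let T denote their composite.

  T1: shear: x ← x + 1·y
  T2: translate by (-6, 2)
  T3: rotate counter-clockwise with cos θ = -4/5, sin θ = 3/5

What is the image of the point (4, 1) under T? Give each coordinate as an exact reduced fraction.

T1 shear: x ← x + 1·y: (4, 1) → (5, 1)
T2 translate by (-6, 2): (5, 1) → (-1, 3)
T3 rotate counter-clockwise with cos θ = -4/5, sin θ = 3/5: (-1, 3) → (-1, -3)

T(p) = (-1, -3)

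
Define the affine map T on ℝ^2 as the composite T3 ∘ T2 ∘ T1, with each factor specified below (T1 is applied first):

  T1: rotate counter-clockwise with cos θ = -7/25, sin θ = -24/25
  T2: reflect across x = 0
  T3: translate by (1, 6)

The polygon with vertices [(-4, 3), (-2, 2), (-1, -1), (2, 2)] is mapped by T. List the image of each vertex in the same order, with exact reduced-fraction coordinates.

image vertices: (-3, 9), (-37/25, 184/25), (42/25, 181/25), (-9/25, 88/25)

T1 rotate counter-clockwise with cos θ = -7/25, sin θ = -24/25: (-4, 3) → (4, 3); (-2, 2) → (62/25, 34/25); (-1, -1) → (-17/25, 31/25); (2, 2) → (34/25, -62/25)
T2 reflect across x = 0: (4, 3) → (-4, 3); (62/25, 34/25) → (-62/25, 34/25); (-17/25, 31/25) → (17/25, 31/25); (34/25, -62/25) → (-34/25, -62/25)
T3 translate by (1, 6): (-4, 3) → (-3, 9); (-62/25, 34/25) → (-37/25, 184/25); (17/25, 31/25) → (42/25, 181/25); (-34/25, -62/25) → (-9/25, 88/25)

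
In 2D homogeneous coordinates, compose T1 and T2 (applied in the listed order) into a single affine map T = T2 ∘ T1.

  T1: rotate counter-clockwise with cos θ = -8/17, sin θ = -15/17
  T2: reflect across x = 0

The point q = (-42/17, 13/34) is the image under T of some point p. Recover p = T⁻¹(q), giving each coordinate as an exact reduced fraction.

T1 = [-8/17 15/17 0; -15/17 -8/17 0; 0 0 1]
T2·T1 = [8/17 -15/17 0; -15/17 -8/17 0; 0 0 1]
det M = -1; M⁻¹ = [8/17 -15/17 0; -15/17 -8/17 0; 0 0 1]
M⁻¹ · (-42/17, 13/34)ᵀ = (-3/2, 2)ᵀ

p = (-3/2, 2)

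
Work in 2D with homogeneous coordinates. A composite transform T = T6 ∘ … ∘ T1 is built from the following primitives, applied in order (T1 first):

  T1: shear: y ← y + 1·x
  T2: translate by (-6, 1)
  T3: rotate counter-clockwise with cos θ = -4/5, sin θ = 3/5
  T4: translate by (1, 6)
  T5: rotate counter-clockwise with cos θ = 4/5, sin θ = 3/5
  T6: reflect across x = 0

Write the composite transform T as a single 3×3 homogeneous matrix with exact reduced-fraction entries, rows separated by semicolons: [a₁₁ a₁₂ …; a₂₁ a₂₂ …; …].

T = [1 0 -16/5; -1 -1 22/5; 0 0 1]

T1 = [1 0 0; 1 1 0; 0 0 1]
T2·T1 = [1 0 -6; 1 1 1; 0 0 1]
T3·…·T1 = [-7/5 -3/5 21/5; -1/5 -4/5 -22/5; 0 0 1]
T4·…·T1 = [-7/5 -3/5 26/5; -1/5 -4/5 8/5; 0 0 1]
T5·…·T1 = [-1 0 16/5; -1 -1 22/5; 0 0 1]
T6·…·T1 = [1 0 -16/5; -1 -1 22/5; 0 0 1]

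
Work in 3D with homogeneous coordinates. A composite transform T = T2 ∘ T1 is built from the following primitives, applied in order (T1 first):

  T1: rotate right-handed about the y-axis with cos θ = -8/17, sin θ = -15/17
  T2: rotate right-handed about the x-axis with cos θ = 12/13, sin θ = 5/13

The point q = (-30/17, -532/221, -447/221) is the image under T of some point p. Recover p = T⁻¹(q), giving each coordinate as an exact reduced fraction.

p = (0, -3, 2)

T1 = [-8/17 0 -15/17 0; 0 1 0 0; 15/17 0 -8/17 0; 0 0 0 1]
T2·T1 = [-8/17 0 -15/17 0; -75/221 12/13 40/221 0; 180/221 5/13 -96/221 0; 0 0 0 1]
det M = 1; M⁻¹ = [-8/17 -75/221 180/221 0; 0 12/13 5/13 0; -15/17 40/221 -96/221 0; 0 0 0 1]
M⁻¹ · (-30/17, -532/221, -447/221)ᵀ = (0, -3, 2)ᵀ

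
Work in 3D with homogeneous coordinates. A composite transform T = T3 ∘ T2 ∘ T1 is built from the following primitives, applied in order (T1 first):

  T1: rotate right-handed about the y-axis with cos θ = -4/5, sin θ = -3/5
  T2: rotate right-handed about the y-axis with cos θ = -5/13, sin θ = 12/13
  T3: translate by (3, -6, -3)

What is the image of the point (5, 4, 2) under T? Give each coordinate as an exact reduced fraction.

T(p) = (409/65, -2, 82/65)

T1 rotate right-handed about the y-axis with cos θ = -4/5, sin θ = -3/5: (5, 4, 2) → (-26/5, 4, 7/5)
T2 rotate right-handed about the y-axis with cos θ = -5/13, sin θ = 12/13: (-26/5, 4, 7/5) → (214/65, 4, 277/65)
T3 translate by (3, -6, -3): (214/65, 4, 277/65) → (409/65, -2, 82/65)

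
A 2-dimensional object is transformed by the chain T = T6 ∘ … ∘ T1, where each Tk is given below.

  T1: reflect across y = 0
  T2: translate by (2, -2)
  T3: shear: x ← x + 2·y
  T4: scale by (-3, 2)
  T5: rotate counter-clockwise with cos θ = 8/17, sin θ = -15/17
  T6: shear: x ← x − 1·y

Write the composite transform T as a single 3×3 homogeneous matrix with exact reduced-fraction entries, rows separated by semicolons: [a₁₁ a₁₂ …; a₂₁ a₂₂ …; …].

T = [-69/17 124/17 110/17; 45/17 -106/17 -122/17; 0 0 1]

T1 = [1 0 0; 0 -1 0; 0 0 1]
T2·T1 = [1 0 2; 0 -1 -2; 0 0 1]
T3·…·T1 = [1 -2 -2; 0 -1 -2; 0 0 1]
T4·…·T1 = [-3 6 6; 0 -2 -4; 0 0 1]
T5·…·T1 = [-24/17 18/17 -12/17; 45/17 -106/17 -122/17; 0 0 1]
T6·…·T1 = [-69/17 124/17 110/17; 45/17 -106/17 -122/17; 0 0 1]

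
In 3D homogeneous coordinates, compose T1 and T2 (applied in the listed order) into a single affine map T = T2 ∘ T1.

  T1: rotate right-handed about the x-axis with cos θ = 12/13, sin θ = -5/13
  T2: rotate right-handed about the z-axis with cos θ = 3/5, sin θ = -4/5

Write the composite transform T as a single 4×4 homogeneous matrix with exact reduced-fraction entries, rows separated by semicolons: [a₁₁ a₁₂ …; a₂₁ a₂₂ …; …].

T1 = [1 0 0 0; 0 12/13 5/13 0; 0 -5/13 12/13 0; 0 0 0 1]
T2·T1 = [3/5 48/65 4/13 0; -4/5 36/65 3/13 0; 0 -5/13 12/13 0; 0 0 0 1]

T = [3/5 48/65 4/13 0; -4/5 36/65 3/13 0; 0 -5/13 12/13 0; 0 0 0 1]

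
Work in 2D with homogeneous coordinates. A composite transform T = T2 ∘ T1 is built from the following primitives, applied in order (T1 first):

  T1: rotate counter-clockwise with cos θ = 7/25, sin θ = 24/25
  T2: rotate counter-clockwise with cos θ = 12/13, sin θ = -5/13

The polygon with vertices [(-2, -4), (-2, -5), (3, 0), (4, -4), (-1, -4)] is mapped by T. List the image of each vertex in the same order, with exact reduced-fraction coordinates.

T1 rotate counter-clockwise with cos θ = 7/25, sin θ = 24/25: (-2, -4) → (82/25, -76/25); (-2, -5) → (106/25, -83/25); (3, 0) → (21/25, 72/25); (4, -4) → (124/25, 68/25); (-1, -4) → (89/25, -52/25)
T2 rotate counter-clockwise with cos θ = 12/13, sin θ = -5/13: (82/25, -76/25) → (604/325, -1322/325); (106/25, -83/25) → (857/325, -1526/325); (21/25, 72/25) → (612/325, 759/325); (124/25, 68/25) → (1828/325, 196/325); (89/25, -52/25) → (808/325, -1069/325)

image vertices: (604/325, -1322/325), (857/325, -1526/325), (612/325, 759/325), (1828/325, 196/325), (808/325, -1069/325)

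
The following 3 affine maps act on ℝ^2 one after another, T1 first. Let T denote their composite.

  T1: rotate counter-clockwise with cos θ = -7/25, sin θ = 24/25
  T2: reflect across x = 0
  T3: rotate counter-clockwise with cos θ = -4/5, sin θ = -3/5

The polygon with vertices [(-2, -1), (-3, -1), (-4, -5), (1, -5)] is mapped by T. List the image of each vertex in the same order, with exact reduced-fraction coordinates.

image vertices: (29/125, 278/125), (-3/25, 79/25), (409/125, 688/125), (629/125, 103/125)

T1 rotate counter-clockwise with cos θ = -7/25, sin θ = 24/25: (-2, -1) → (38/25, -41/25); (-3, -1) → (9/5, -13/5); (-4, -5) → (148/25, -61/25); (1, -5) → (113/25, 59/25)
T2 reflect across x = 0: (38/25, -41/25) → (-38/25, -41/25); (9/5, -13/5) → (-9/5, -13/5); (148/25, -61/25) → (-148/25, -61/25); (113/25, 59/25) → (-113/25, 59/25)
T3 rotate counter-clockwise with cos θ = -4/5, sin θ = -3/5: (-38/25, -41/25) → (29/125, 278/125); (-9/5, -13/5) → (-3/25, 79/25); (-148/25, -61/25) → (409/125, 688/125); (-113/25, 59/25) → (629/125, 103/125)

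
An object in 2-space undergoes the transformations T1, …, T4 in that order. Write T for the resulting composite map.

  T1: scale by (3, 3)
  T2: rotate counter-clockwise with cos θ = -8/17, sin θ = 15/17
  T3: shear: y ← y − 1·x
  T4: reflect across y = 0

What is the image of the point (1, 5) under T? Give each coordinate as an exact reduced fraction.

T1 scale by (3, 3): (1, 5) → (3, 15)
T2 rotate counter-clockwise with cos θ = -8/17, sin θ = 15/17: (3, 15) → (-249/17, -75/17)
T3 shear: y ← y − 1·x: (-249/17, -75/17) → (-249/17, 174/17)
T4 reflect across y = 0: (-249/17, 174/17) → (-249/17, -174/17)

T(p) = (-249/17, -174/17)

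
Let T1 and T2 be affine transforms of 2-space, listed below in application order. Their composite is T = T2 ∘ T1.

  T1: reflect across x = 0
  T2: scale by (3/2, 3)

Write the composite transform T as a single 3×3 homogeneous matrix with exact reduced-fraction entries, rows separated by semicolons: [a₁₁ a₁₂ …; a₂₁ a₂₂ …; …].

T = [-3/2 0 0; 0 3 0; 0 0 1]

T1 = [-1 0 0; 0 1 0; 0 0 1]
T2·T1 = [-3/2 0 0; 0 3 0; 0 0 1]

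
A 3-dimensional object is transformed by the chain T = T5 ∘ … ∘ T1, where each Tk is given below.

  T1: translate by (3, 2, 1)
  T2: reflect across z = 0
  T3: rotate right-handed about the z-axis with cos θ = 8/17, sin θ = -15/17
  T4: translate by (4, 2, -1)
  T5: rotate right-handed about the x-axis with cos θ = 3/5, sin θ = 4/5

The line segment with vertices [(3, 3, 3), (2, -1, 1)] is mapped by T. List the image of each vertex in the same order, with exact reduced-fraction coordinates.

image vertices: (191/17, 292/85, -319/85), (123/17, 21/17, -57/17)

T1 translate by (3, 2, 1): (3, 3, 3) → (6, 5, 4); (2, -1, 1) → (5, 1, 2)
T2 reflect across z = 0: (6, 5, 4) → (6, 5, -4); (5, 1, 2) → (5, 1, -2)
T3 rotate right-handed about the z-axis with cos θ = 8/17, sin θ = -15/17: (6, 5, -4) → (123/17, -50/17, -4); (5, 1, -2) → (55/17, -67/17, -2)
T4 translate by (4, 2, -1): (123/17, -50/17, -4) → (191/17, -16/17, -5); (55/17, -67/17, -2) → (123/17, -33/17, -3)
T5 rotate right-handed about the x-axis with cos θ = 3/5, sin θ = 4/5: (191/17, -16/17, -5) → (191/17, 292/85, -319/85); (123/17, -33/17, -3) → (123/17, 21/17, -57/17)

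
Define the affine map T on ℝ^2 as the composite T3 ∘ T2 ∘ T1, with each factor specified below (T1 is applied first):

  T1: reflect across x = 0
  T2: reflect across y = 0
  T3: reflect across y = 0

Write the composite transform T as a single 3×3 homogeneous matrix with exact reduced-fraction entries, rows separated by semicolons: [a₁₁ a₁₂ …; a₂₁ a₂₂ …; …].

T = [-1 0 0; 0 1 0; 0 0 1]

T1 = [-1 0 0; 0 1 0; 0 0 1]
T2·T1 = [-1 0 0; 0 -1 0; 0 0 1]
T3·…·T1 = [-1 0 0; 0 1 0; 0 0 1]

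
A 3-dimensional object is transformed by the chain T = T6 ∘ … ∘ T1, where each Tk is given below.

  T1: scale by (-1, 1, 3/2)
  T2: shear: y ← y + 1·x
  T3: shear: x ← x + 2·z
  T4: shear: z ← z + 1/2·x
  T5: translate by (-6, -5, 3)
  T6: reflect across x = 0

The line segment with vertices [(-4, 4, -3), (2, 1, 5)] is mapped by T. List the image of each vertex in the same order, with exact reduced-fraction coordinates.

T1 scale by (-1, 1, 3/2): (-4, 4, -3) → (4, 4, -9/2); (2, 1, 5) → (-2, 1, 15/2)
T2 shear: y ← y + 1·x: (4, 4, -9/2) → (4, 8, -9/2); (-2, 1, 15/2) → (-2, -1, 15/2)
T3 shear: x ← x + 2·z: (4, 8, -9/2) → (-5, 8, -9/2); (-2, -1, 15/2) → (13, -1, 15/2)
T4 shear: z ← z + 1/2·x: (-5, 8, -9/2) → (-5, 8, -7); (13, -1, 15/2) → (13, -1, 14)
T5 translate by (-6, -5, 3): (-5, 8, -7) → (-11, 3, -4); (13, -1, 14) → (7, -6, 17)
T6 reflect across x = 0: (-11, 3, -4) → (11, 3, -4); (7, -6, 17) → (-7, -6, 17)

image vertices: (11, 3, -4), (-7, -6, 17)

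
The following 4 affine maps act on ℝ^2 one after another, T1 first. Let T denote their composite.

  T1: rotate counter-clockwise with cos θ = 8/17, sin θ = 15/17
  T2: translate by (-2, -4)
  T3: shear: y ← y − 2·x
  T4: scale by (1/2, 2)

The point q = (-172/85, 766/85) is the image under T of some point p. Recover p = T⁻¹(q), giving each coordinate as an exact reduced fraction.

T1 = [8/17 -15/17 0; 15/17 8/17 0; 0 0 1]
T2·T1 = [8/17 -15/17 -2; 15/17 8/17 -4; 0 0 1]
T3·…·T1 = [8/17 -15/17 -2; -1/17 38/17 0; 0 0 1]
T4·…·T1 = [4/17 -15/34 -1; -2/17 76/17 0; 0 0 1]
det M = 1; M⁻¹ = [76/17 15/34 76/17; 2/17 4/17 2/17; 0 0 1]
M⁻¹ · (-172/85, 766/85)ᵀ = (-3/5, 2)ᵀ

p = (-3/5, 2)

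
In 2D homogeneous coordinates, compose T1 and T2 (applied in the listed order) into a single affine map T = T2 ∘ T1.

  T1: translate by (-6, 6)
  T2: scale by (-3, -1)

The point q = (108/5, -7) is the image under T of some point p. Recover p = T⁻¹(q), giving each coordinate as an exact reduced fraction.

p = (-6/5, 1)

T1 = [1 0 -6; 0 1 6; 0 0 1]
T2·T1 = [-3 0 18; 0 -1 -6; 0 0 1]
det M = 3; M⁻¹ = [-1/3 0 6; 0 -1 -6; 0 0 1]
M⁻¹ · (108/5, -7)ᵀ = (-6/5, 1)ᵀ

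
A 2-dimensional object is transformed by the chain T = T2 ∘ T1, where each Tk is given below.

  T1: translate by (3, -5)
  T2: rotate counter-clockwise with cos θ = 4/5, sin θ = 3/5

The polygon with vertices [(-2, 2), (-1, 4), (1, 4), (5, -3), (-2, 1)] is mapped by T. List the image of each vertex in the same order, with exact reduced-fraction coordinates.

image vertices: (13/5, -9/5), (11/5, 2/5), (19/5, 8/5), (56/5, -8/5), (16/5, -13/5)

T1 translate by (3, -5): (-2, 2) → (1, -3); (-1, 4) → (2, -1); (1, 4) → (4, -1); (5, -3) → (8, -8); (-2, 1) → (1, -4)
T2 rotate counter-clockwise with cos θ = 4/5, sin θ = 3/5: (1, -3) → (13/5, -9/5); (2, -1) → (11/5, 2/5); (4, -1) → (19/5, 8/5); (8, -8) → (56/5, -8/5); (1, -4) → (16/5, -13/5)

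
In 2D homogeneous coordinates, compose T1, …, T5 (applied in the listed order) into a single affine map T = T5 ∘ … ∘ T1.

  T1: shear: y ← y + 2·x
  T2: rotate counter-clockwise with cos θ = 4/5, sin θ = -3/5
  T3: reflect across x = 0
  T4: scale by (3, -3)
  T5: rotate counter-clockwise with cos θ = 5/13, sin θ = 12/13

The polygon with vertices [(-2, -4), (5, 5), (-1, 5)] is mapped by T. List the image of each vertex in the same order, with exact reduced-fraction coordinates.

image vertices: (-456/65, 1542/65), (129/13, -603/13), (93/13, -81/13)

T1 shear: y ← y + 2·x: (-2, -4) → (-2, -8); (5, 5) → (5, 15); (-1, 5) → (-1, 3)
T2 rotate counter-clockwise with cos θ = 4/5, sin θ = -3/5: (-2, -8) → (-32/5, -26/5); (5, 15) → (13, 9); (-1, 3) → (1, 3)
T3 reflect across x = 0: (-32/5, -26/5) → (32/5, -26/5); (13, 9) → (-13, 9); (1, 3) → (-1, 3)
T4 scale by (3, -3): (32/5, -26/5) → (96/5, 78/5); (-13, 9) → (-39, -27); (-1, 3) → (-3, -9)
T5 rotate counter-clockwise with cos θ = 5/13, sin θ = 12/13: (96/5, 78/5) → (-456/65, 1542/65); (-39, -27) → (129/13, -603/13); (-3, -9) → (93/13, -81/13)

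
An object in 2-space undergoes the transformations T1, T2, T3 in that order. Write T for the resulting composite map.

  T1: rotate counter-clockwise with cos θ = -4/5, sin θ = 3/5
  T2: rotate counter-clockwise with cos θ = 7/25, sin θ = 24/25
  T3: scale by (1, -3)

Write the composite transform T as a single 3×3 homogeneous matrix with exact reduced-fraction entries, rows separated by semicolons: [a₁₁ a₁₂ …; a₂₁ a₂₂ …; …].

T = [-4/5 3/5 0; 9/5 12/5 0; 0 0 1]

T1 = [-4/5 -3/5 0; 3/5 -4/5 0; 0 0 1]
T2·T1 = [-4/5 3/5 0; -3/5 -4/5 0; 0 0 1]
T3·…·T1 = [-4/5 3/5 0; 9/5 12/5 0; 0 0 1]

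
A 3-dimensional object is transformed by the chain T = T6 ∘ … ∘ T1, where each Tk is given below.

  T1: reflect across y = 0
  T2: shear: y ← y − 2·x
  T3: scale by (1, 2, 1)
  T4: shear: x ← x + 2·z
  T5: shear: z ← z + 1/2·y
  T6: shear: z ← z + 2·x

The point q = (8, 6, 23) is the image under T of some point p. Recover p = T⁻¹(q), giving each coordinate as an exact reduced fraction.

T1 = [1 0 0 0; 0 -1 0 0; 0 0 1 0; 0 0 0 1]
T2·T1 = [1 0 0 0; -2 -1 0 0; 0 0 1 0; 0 0 0 1]
T3·…·T1 = [1 0 0 0; -4 -2 0 0; 0 0 1 0; 0 0 0 1]
T4·…·T1 = [1 0 2 0; -4 -2 0 0; 0 0 1 0; 0 0 0 1]
T5·…·T1 = [1 0 2 0; -4 -2 0 0; -2 -1 1 0; 0 0 0 1]
T6·…·T1 = [1 0 2 0; -4 -2 0 0; 0 -1 5 0; 0 0 0 1]
det M = -2; M⁻¹ = [5 1 -2 0; -10 -5/2 4 0; -2 -1/2 1 0; 0 0 0 1]
M⁻¹ · (8, 6, 23)ᵀ = (0, -3, 4)ᵀ

p = (0, -3, 4)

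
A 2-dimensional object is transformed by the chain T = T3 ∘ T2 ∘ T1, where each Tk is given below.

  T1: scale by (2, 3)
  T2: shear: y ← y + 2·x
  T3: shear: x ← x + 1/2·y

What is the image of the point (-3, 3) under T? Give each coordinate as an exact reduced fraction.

T1 scale by (2, 3): (-3, 3) → (-6, 9)
T2 shear: y ← y + 2·x: (-6, 9) → (-6, -3)
T3 shear: x ← x + 1/2·y: (-6, -3) → (-15/2, -3)

T(p) = (-15/2, -3)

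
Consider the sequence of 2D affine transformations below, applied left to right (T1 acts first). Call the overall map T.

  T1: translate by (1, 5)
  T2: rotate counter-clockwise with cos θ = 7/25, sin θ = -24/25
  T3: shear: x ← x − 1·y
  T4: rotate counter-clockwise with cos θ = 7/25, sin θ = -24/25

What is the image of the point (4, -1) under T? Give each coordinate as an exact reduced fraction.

T1 translate by (1, 5): (4, -1) → (5, 4)
T2 rotate counter-clockwise with cos θ = 7/25, sin θ = -24/25: (5, 4) → (131/25, -92/25)
T3 shear: x ← x − 1·y: (131/25, -92/25) → (223/25, -92/25)
T4 rotate counter-clockwise with cos θ = 7/25, sin θ = -24/25: (223/25, -92/25) → (-647/625, -5996/625)

T(p) = (-647/625, -5996/625)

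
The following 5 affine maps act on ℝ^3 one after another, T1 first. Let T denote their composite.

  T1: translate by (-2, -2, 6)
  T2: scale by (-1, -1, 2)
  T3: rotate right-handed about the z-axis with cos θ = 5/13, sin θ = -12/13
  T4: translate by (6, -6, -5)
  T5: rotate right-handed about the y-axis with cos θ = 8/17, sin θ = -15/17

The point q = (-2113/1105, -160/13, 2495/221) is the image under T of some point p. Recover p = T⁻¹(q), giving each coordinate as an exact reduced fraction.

p = (-5, 8/5, 0)

T1 = [1 0 0 -2; 0 1 0 -2; 0 0 1 6; 0 0 0 1]
T2·T1 = [-1 0 0 2; 0 -1 0 2; 0 0 2 12; 0 0 0 1]
T3·…·T1 = [-5/13 -12/13 0 34/13; 12/13 -5/13 0 -14/13; 0 0 2 12; 0 0 0 1]
T4·…·T1 = [-5/13 -12/13 0 112/13; 12/13 -5/13 0 -92/13; 0 0 2 7; 0 0 0 1]
T5·…·T1 = [-40/221 -96/221 -30/17 -469/221; 12/13 -5/13 0 -92/13; -75/221 -180/221 16/17 2408/221; 0 0 0 1]
det M = 2; M⁻¹ = [-40/221 12/13 -75/221 128/13; -96/221 -5/13 -180/221 68/13; -15/34 0 4/17 -7/2; 0 0 0 1]
M⁻¹ · (-2113/1105, -160/13, 2495/221)ᵀ = (-5, 8/5, 0)ᵀ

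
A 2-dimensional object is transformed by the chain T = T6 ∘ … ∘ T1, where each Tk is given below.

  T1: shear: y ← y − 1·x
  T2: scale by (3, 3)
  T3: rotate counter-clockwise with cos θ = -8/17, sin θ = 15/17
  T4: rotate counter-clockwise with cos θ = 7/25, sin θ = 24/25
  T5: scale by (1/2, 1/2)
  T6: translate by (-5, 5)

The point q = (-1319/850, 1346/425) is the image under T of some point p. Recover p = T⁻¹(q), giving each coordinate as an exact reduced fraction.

T1 = [1 0 0; -1 1 0; 0 0 1]
T2·T1 = [3 0 0; -3 3 0; 0 0 1]
T3·…·T1 = [21/17 -45/17 0; 69/17 -24/17 0; 0 0 1]
T4·…·T1 = [-1509/425 261/425 0; 987/425 -1248/425 0; 0 0 1]
T5·…·T1 = [-1509/850 261/850 0; 987/850 -624/425 0; 0 0 1]
T6·…·T1 = [-1509/850 261/850 -5; 987/850 -624/425 5; 0 0 1]
det M = 9/4; M⁻¹ = [-832/1275 -58/425 -658/255; -658/1275 -1006/1275 116/85; 0 0 1]
M⁻¹ · (-1319/850, 1346/425)ᵀ = (-2, -1/3)ᵀ

p = (-2, -1/3)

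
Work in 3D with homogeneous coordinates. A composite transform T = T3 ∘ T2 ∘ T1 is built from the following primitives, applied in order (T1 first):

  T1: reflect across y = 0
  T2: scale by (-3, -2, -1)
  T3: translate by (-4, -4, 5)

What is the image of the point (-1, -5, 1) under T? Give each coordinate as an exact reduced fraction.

T1 reflect across y = 0: (-1, -5, 1) → (-1, 5, 1)
T2 scale by (-3, -2, -1): (-1, 5, 1) → (3, -10, -1)
T3 translate by (-4, -4, 5): (3, -10, -1) → (-1, -14, 4)

T(p) = (-1, -14, 4)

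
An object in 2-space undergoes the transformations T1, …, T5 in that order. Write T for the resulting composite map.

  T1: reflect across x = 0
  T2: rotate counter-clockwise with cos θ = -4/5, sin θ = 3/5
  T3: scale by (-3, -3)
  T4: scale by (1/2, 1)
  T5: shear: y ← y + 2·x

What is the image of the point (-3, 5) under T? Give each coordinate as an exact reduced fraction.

T(p) = (81/10, 114/5)

T1 reflect across x = 0: (-3, 5) → (3, 5)
T2 rotate counter-clockwise with cos θ = -4/5, sin θ = 3/5: (3, 5) → (-27/5, -11/5)
T3 scale by (-3, -3): (-27/5, -11/5) → (81/5, 33/5)
T4 scale by (1/2, 1): (81/5, 33/5) → (81/10, 33/5)
T5 shear: y ← y + 2·x: (81/10, 33/5) → (81/10, 114/5)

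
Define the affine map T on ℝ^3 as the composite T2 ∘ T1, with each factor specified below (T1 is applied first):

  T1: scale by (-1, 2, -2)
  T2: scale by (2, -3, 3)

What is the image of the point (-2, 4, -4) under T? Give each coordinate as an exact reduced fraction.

T1 scale by (-1, 2, -2): (-2, 4, -4) → (2, 8, 8)
T2 scale by (2, -3, 3): (2, 8, 8) → (4, -24, 24)

T(p) = (4, -24, 24)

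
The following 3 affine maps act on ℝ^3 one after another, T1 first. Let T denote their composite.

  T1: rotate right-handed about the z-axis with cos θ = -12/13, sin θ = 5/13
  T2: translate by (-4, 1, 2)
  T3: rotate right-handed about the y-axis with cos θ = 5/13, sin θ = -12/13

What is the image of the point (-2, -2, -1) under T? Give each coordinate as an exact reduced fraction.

T1 rotate right-handed about the z-axis with cos θ = -12/13, sin θ = 5/13: (-2, -2, -1) → (34/13, 14/13, -1)
T2 translate by (-4, 1, 2): (34/13, 14/13, -1) → (-18/13, 27/13, 1)
T3 rotate right-handed about the y-axis with cos θ = 5/13, sin θ = -12/13: (-18/13, 27/13, 1) → (-246/169, 27/13, -151/169)

T(p) = (-246/169, 27/13, -151/169)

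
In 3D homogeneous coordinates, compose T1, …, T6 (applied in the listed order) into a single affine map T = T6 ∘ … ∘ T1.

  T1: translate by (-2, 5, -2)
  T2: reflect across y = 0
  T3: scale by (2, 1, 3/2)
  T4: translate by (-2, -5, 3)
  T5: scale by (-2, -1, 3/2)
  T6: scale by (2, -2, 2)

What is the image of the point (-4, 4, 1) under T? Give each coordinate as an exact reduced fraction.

T1 translate by (-2, 5, -2): (-4, 4, 1) → (-6, 9, -1)
T2 reflect across y = 0: (-6, 9, -1) → (-6, -9, -1)
T3 scale by (2, 1, 3/2): (-6, -9, -1) → (-12, -9, -3/2)
T4 translate by (-2, -5, 3): (-12, -9, -3/2) → (-14, -14, 3/2)
T5 scale by (-2, -1, 3/2): (-14, -14, 3/2) → (28, 14, 9/4)
T6 scale by (2, -2, 2): (28, 14, 9/4) → (56, -28, 9/2)

T(p) = (56, -28, 9/2)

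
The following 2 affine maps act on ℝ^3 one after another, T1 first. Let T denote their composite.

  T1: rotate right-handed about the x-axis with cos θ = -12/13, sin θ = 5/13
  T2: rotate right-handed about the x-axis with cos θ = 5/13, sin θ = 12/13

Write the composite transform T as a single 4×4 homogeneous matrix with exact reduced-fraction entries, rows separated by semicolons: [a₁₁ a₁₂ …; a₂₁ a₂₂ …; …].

T = [1 0 0 0; 0 -120/169 119/169 0; 0 -119/169 -120/169 0; 0 0 0 1]

T1 = [1 0 0 0; 0 -12/13 -5/13 0; 0 5/13 -12/13 0; 0 0 0 1]
T2·T1 = [1 0 0 0; 0 -120/169 119/169 0; 0 -119/169 -120/169 0; 0 0 0 1]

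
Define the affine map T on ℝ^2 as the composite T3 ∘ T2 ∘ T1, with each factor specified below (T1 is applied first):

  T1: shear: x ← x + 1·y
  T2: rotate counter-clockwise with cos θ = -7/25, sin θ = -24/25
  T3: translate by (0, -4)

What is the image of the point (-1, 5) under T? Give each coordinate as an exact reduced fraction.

T(p) = (92/25, -231/25)

T1 shear: x ← x + 1·y: (-1, 5) → (4, 5)
T2 rotate counter-clockwise with cos θ = -7/25, sin θ = -24/25: (4, 5) → (92/25, -131/25)
T3 translate by (0, -4): (92/25, -131/25) → (92/25, -231/25)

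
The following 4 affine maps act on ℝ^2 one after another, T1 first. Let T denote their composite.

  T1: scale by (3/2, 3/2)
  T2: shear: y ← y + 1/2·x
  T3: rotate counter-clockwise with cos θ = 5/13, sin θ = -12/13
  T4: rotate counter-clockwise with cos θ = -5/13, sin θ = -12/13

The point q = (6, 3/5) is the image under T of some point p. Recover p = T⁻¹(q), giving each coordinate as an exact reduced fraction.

p = (-4, 8/5)

T1 = [3/2 0 0; 0 3/2 0; 0 0 1]
T2·T1 = [3/2 0 0; 3/4 3/2 0; 0 0 1]
T3·…·T1 = [33/26 18/13 0; -57/52 15/26 0; 0 0 1]
T4·…·T1 = [-3/2 0 0; -3/4 -3/2 0; 0 0 1]
det M = 9/4; M⁻¹ = [-2/3 0 0; 1/3 -2/3 0; 0 0 1]
M⁻¹ · (6, 3/5)ᵀ = (-4, 8/5)ᵀ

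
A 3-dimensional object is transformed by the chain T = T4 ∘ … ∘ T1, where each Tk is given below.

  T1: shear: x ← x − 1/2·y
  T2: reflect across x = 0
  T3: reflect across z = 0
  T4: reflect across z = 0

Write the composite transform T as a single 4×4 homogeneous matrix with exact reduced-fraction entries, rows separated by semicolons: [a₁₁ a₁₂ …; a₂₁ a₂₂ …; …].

T1 = [1 -1/2 0 0; 0 1 0 0; 0 0 1 0; 0 0 0 1]
T2·T1 = [-1 1/2 0 0; 0 1 0 0; 0 0 1 0; 0 0 0 1]
T3·…·T1 = [-1 1/2 0 0; 0 1 0 0; 0 0 -1 0; 0 0 0 1]
T4·…·T1 = [-1 1/2 0 0; 0 1 0 0; 0 0 1 0; 0 0 0 1]

T = [-1 1/2 0 0; 0 1 0 0; 0 0 1 0; 0 0 0 1]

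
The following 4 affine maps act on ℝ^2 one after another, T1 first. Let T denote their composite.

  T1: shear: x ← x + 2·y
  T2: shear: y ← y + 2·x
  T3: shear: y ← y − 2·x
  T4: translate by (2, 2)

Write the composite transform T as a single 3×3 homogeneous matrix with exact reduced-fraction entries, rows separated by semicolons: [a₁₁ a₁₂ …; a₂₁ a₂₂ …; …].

T1 = [1 2 0; 0 1 0; 0 0 1]
T2·T1 = [1 2 0; 2 5 0; 0 0 1]
T3·…·T1 = [1 2 0; 0 1 0; 0 0 1]
T4·…·T1 = [1 2 2; 0 1 2; 0 0 1]

T = [1 2 2; 0 1 2; 0 0 1]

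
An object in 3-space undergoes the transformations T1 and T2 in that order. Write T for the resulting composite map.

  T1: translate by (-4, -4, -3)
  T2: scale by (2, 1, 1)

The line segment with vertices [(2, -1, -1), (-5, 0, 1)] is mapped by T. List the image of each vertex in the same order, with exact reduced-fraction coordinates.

image vertices: (-4, -5, -4), (-18, -4, -2)

T1 translate by (-4, -4, -3): (2, -1, -1) → (-2, -5, -4); (-5, 0, 1) → (-9, -4, -2)
T2 scale by (2, 1, 1): (-2, -5, -4) → (-4, -5, -4); (-9, -4, -2) → (-18, -4, -2)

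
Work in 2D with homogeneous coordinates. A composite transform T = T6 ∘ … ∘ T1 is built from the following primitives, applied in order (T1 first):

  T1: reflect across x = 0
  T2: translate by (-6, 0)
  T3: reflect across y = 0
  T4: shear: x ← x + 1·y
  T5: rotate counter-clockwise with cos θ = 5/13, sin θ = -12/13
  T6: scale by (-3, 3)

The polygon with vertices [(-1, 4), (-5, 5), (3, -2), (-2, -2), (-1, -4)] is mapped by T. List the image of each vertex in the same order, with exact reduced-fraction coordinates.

image vertices: (279/13, 264/13), (270/13, 141/13), (33/13, 282/13), (-42/13, 102/13), (-129/13, 96/13)

T1 reflect across x = 0: (-1, 4) → (1, 4); (-5, 5) → (5, 5); (3, -2) → (-3, -2); (-2, -2) → (2, -2); (-1, -4) → (1, -4)
T2 translate by (-6, 0): (1, 4) → (-5, 4); (5, 5) → (-1, 5); (-3, -2) → (-9, -2); (2, -2) → (-4, -2); (1, -4) → (-5, -4)
T3 reflect across y = 0: (-5, 4) → (-5, -4); (-1, 5) → (-1, -5); (-9, -2) → (-9, 2); (-4, -2) → (-4, 2); (-5, -4) → (-5, 4)
T4 shear: x ← x + 1·y: (-5, -4) → (-9, -4); (-1, -5) → (-6, -5); (-9, 2) → (-7, 2); (-4, 2) → (-2, 2); (-5, 4) → (-1, 4)
T5 rotate counter-clockwise with cos θ = 5/13, sin θ = -12/13: (-9, -4) → (-93/13, 88/13); (-6, -5) → (-90/13, 47/13); (-7, 2) → (-11/13, 94/13); (-2, 2) → (14/13, 34/13); (-1, 4) → (43/13, 32/13)
T6 scale by (-3, 3): (-93/13, 88/13) → (279/13, 264/13); (-90/13, 47/13) → (270/13, 141/13); (-11/13, 94/13) → (33/13, 282/13); (14/13, 34/13) → (-42/13, 102/13); (43/13, 32/13) → (-129/13, 96/13)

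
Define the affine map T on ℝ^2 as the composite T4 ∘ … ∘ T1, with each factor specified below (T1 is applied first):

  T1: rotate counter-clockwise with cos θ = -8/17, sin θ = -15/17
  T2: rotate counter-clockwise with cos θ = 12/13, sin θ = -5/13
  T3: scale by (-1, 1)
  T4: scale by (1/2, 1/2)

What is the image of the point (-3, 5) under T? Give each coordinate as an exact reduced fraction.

T1 rotate counter-clockwise with cos θ = -8/17, sin θ = -15/17: (-3, 5) → (99/17, 5/17)
T2 rotate counter-clockwise with cos θ = 12/13, sin θ = -5/13: (99/17, 5/17) → (1213/221, -435/221)
T3 scale by (-1, 1): (1213/221, -435/221) → (-1213/221, -435/221)
T4 scale by (1/2, 1/2): (-1213/221, -435/221) → (-1213/442, -435/442)

T(p) = (-1213/442, -435/442)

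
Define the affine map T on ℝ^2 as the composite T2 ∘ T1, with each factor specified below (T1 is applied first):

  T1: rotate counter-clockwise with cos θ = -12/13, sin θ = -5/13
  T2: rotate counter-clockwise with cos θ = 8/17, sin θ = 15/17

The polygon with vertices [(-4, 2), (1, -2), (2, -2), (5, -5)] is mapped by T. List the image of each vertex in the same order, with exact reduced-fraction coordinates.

T1 rotate counter-clockwise with cos θ = -12/13, sin θ = -5/13: (-4, 2) → (58/13, -4/13); (1, -2) → (-22/13, 19/13); (2, -2) → (-34/13, 14/13); (5, -5) → (-85/13, 35/13)
T2 rotate counter-clockwise with cos θ = 8/17, sin θ = 15/17: (58/13, -4/13) → (524/221, 838/221); (-22/13, 19/13) → (-461/221, -178/221); (-34/13, 14/13) → (-482/221, -398/221); (-85/13, 35/13) → (-1205/221, -995/221)

image vertices: (524/221, 838/221), (-461/221, -178/221), (-482/221, -398/221), (-1205/221, -995/221)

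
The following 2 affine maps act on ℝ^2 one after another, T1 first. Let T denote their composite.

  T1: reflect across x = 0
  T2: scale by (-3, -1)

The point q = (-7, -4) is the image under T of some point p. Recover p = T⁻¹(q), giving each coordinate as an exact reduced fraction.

p = (-7/3, 4)

T1 = [-1 0 0; 0 1 0; 0 0 1]
T2·T1 = [3 0 0; 0 -1 0; 0 0 1]
det M = -3; M⁻¹ = [1/3 0 0; 0 -1 0; 0 0 1]
M⁻¹ · (-7, -4)ᵀ = (-7/3, 4)ᵀ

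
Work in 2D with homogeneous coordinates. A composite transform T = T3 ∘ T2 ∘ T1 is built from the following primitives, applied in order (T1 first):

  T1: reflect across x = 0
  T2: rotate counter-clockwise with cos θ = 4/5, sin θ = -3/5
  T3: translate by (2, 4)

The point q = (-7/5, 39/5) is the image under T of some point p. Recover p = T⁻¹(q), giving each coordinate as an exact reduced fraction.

p = (5, 1)

T1 = [-1 0 0; 0 1 0; 0 0 1]
T2·T1 = [-4/5 3/5 0; 3/5 4/5 0; 0 0 1]
T3·…·T1 = [-4/5 3/5 2; 3/5 4/5 4; 0 0 1]
det M = -1; M⁻¹ = [-4/5 3/5 -4/5; 3/5 4/5 -22/5; 0 0 1]
M⁻¹ · (-7/5, 39/5)ᵀ = (5, 1)ᵀ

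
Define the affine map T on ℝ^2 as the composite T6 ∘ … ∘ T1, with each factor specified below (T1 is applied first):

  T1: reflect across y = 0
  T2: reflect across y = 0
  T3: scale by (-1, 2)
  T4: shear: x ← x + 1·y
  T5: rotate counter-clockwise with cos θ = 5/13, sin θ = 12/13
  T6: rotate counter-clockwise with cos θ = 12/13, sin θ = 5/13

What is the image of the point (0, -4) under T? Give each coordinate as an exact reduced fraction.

T(p) = (8, -8)

T1 reflect across y = 0: (0, -4) → (0, 4)
T2 reflect across y = 0: (0, 4) → (0, -4)
T3 scale by (-1, 2): (0, -4) → (0, -8)
T4 shear: x ← x + 1·y: (0, -8) → (-8, -8)
T5 rotate counter-clockwise with cos θ = 5/13, sin θ = 12/13: (-8, -8) → (56/13, -136/13)
T6 rotate counter-clockwise with cos θ = 12/13, sin θ = 5/13: (56/13, -136/13) → (8, -8)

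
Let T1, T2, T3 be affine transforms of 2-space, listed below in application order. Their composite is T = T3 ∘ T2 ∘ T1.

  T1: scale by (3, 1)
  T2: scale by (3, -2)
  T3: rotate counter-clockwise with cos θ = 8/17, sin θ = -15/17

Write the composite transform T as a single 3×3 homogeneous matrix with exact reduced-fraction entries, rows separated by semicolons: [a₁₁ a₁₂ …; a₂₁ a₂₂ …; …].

T = [72/17 -30/17 0; -135/17 -16/17 0; 0 0 1]

T1 = [3 0 0; 0 1 0; 0 0 1]
T2·T1 = [9 0 0; 0 -2 0; 0 0 1]
T3·…·T1 = [72/17 -30/17 0; -135/17 -16/17 0; 0 0 1]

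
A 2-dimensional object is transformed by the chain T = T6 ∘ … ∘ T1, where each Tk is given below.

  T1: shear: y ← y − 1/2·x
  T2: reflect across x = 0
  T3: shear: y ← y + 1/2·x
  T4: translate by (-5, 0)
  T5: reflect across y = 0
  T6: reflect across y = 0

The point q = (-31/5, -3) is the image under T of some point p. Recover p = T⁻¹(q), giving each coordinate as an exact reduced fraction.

p = (6/5, -9/5)

T1 = [1 0 0; -1/2 1 0; 0 0 1]
T2·T1 = [-1 0 0; -1/2 1 0; 0 0 1]
T3·…·T1 = [-1 0 0; -1 1 0; 0 0 1]
T4·…·T1 = [-1 0 -5; -1 1 0; 0 0 1]
T5·…·T1 = [-1 0 -5; 1 -1 0; 0 0 1]
T6·…·T1 = [-1 0 -5; -1 1 0; 0 0 1]
det M = -1; M⁻¹ = [-1 0 -5; -1 1 -5; 0 0 1]
M⁻¹ · (-31/5, -3)ᵀ = (6/5, -9/5)ᵀ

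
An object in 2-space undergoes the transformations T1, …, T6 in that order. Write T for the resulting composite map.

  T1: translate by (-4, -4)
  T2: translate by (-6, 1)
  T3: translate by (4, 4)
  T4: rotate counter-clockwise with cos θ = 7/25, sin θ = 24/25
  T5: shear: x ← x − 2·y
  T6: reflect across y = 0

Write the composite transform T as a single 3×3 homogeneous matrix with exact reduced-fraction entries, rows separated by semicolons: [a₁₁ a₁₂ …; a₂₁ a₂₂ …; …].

T1 = [1 0 -4; 0 1 -4; 0 0 1]
T2·T1 = [1 0 -10; 0 1 -3; 0 0 1]
T3·…·T1 = [1 0 -6; 0 1 1; 0 0 1]
T4·…·T1 = [7/25 -24/25 -66/25; 24/25 7/25 -137/25; 0 0 1]
T5·…·T1 = [-41/25 -38/25 208/25; 24/25 7/25 -137/25; 0 0 1]
T6·…·T1 = [-41/25 -38/25 208/25; -24/25 -7/25 137/25; 0 0 1]

T = [-41/25 -38/25 208/25; -24/25 -7/25 137/25; 0 0 1]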